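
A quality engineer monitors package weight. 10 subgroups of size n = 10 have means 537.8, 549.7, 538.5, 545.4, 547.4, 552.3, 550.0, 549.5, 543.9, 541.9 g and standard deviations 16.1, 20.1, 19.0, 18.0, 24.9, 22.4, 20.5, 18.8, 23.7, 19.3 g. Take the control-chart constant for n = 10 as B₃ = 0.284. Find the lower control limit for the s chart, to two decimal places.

s̄ = (16.1 + 20.1 + 19.0 + 18.0 + 24.9 + 22.4 + 20.5 + 18.8 + 23.7 + 19.3) / 10 = 20.2800
LCL_s = B₃·s̄ = 0.284 × 20.2800 = 5.7595

5.76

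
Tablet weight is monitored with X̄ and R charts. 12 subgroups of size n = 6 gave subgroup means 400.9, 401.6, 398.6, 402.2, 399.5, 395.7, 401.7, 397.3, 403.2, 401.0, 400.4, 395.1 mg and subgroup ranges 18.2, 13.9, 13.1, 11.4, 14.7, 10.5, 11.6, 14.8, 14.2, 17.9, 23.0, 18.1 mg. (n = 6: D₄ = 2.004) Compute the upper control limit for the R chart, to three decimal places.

R̄ = (18.2 + 13.9 + 13.1 + 11.4 + 14.7 + 10.5 + 11.6 + 14.8 + 14.2 + 17.9 + 23.0 + 18.1) / 12 = 181.4000 / 12 = 15.1167
UCL_R = D₄·R̄ = 2.004 × 15.1167 = 30.2938

30.294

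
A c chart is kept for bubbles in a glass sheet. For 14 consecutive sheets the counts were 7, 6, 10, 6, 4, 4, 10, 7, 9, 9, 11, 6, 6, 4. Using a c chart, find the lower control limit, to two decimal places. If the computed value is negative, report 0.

0.00

c̄ = (7 + 6 + 10 + 6 + 4 + 4 + 10 + 7 + 9 + 9 + 11 + 6 + 6 + 4) / 14 = 99 / 14 = 7.0714
LCL = c̄ − 3√c̄ = 7.0714 − 3 × 2.6592 = -0.9062 → 0 (cannot be negative)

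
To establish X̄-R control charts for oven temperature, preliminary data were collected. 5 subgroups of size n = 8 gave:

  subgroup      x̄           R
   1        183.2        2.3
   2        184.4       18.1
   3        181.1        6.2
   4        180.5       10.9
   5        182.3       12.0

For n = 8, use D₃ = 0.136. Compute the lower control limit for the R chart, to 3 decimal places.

1.346

R̄ = (2.3 + 18.1 + 6.2 + 10.9 + 12.0) / 5 = 49.5000 / 5 = 9.9000
LCL_R = D₃·R̄ = 0.136 × 9.9000 = 1.3464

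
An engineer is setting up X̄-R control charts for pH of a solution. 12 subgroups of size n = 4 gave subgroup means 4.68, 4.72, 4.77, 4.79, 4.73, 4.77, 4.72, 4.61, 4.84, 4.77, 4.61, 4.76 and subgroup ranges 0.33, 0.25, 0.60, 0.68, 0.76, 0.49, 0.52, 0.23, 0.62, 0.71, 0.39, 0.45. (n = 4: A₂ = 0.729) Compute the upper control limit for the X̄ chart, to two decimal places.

X̄̄ = (4.68 + 4.72 + 4.77 + 4.79 + 4.73 + 4.77 + 4.72 + 4.61 + 4.84 + 4.77 + 4.61 + 4.76) / 12 = 56.7700 / 12 = 4.7308
R̄ = (0.33 + 0.25 + 0.60 + 0.68 + 0.76 + 0.49 + 0.52 + 0.23 + 0.62 + 0.71 + 0.39 + 0.45) / 12 = 6.0300 / 12 = 0.5025
UCL = X̄̄ + A₂·R̄ = 4.7308 + 0.729 × 0.5025 = 5.0972

5.10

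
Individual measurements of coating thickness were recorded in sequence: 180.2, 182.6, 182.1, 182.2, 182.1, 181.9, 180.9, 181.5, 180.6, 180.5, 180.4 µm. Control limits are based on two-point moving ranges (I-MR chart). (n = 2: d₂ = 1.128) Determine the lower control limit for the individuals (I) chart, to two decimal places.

179.77

X̄ = (180.2 + 182.6 + 182.1 + 182.2 + 182.1 + 181.9 + 180.9 + 181.5 + 180.6 + 180.5 + 180.4) / 11 = 181.3636
Moving ranges: 2.4, 0.5, 0.1, 0.1, 0.2, 1.0, 0.6, 0.9, 0.1, 0.1; M̄R̄ = 6.0000 / 10 = 0.6000
LCL = X̄ − 3·M̄R̄/d₂ = 181.3636 − 3 × 0.6000 / 1.128 = 179.7679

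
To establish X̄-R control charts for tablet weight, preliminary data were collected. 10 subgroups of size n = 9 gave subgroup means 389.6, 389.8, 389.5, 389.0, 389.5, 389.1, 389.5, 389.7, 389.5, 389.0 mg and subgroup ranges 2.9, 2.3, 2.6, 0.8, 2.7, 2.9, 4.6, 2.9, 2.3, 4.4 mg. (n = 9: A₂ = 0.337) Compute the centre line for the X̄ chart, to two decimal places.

X̄̄ = (389.6 + 389.8 + 389.5 + 389.0 + 389.5 + 389.1 + 389.5 + 389.7 + 389.5 + 389.0) / 10 = 3894.2000 / 10 = 389.4200
CL = X̄̄ = 389.4200

389.42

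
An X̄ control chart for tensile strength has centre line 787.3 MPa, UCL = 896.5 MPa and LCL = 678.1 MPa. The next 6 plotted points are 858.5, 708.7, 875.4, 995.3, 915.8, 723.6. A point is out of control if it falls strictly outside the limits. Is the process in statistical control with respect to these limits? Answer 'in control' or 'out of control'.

out of control

Compare each point to [678.1, 896.5]: sample 4 = 995.3 > UCL; sample 5 = 915.8 > UCL.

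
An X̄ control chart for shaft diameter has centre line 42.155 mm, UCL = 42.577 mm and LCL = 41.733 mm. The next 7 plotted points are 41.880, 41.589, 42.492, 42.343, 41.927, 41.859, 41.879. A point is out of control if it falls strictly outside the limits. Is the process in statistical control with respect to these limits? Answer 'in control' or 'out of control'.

out of control

Compare each point to [41.733, 42.577]: sample 2 = 41.589 < LCL.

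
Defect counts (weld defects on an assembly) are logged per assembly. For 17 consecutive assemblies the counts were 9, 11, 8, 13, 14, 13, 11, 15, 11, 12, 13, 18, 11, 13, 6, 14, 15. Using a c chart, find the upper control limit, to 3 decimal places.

c̄ = (9 + 11 + 8 + 13 + 14 + 13 + 11 + 15 + 11 + 12 + 13 + 18 + 11 + 13 + 6 + 14 + 15) / 17 = 207 / 17 = 12.1765
UCL = c̄ + 3√c̄ = 12.1765 + 3 × √12.1765 = 12.1765 + 3 × 3.4895 = 22.6449

22.645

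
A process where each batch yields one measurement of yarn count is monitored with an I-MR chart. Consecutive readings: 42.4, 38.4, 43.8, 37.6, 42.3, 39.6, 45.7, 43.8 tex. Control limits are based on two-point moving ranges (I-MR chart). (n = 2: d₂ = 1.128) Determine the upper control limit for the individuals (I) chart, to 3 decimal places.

53.478

X̄ = (42.4 + 38.4 + 43.8 + 37.6 + 42.3 + 39.6 + 45.7 + 43.8) / 8 = 41.7000
Moving ranges: 4.0, 5.4, 6.2, 4.7, 2.7, 6.1, 1.9; M̄R̄ = 31.0000 / 7 = 4.4286
UCL = X̄ + 3·M̄R̄/d₂ = 41.7000 + 3 × 4.4286 / 1.128 = 53.4781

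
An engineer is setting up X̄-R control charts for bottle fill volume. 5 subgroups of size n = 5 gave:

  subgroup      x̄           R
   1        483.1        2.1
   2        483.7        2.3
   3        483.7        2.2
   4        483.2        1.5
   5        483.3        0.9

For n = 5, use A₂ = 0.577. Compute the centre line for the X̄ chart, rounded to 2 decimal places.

483.40

X̄̄ = (483.1 + 483.7 + 483.7 + 483.2 + 483.3) / 5 = 2417.0000 / 5 = 483.4000
CL = X̄̄ = 483.4000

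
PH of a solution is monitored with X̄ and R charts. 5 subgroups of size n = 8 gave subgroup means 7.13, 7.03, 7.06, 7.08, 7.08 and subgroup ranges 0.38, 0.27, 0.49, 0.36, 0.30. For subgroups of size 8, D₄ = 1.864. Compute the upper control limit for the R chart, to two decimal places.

0.67

R̄ = (0.38 + 0.27 + 0.49 + 0.36 + 0.30) / 5 = 1.8000 / 5 = 0.3600
UCL_R = D₄·R̄ = 1.864 × 0.3600 = 0.6710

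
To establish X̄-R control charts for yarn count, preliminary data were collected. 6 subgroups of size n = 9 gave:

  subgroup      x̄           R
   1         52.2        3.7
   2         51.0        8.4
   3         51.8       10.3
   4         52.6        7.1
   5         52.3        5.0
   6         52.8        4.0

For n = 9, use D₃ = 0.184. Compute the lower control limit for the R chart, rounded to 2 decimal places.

1.18

R̄ = (3.7 + 8.4 + 10.3 + 7.1 + 5.0 + 4.0) / 6 = 38.5000 / 6 = 6.4167
LCL_R = D₃·R̄ = 0.184 × 6.4167 = 1.1807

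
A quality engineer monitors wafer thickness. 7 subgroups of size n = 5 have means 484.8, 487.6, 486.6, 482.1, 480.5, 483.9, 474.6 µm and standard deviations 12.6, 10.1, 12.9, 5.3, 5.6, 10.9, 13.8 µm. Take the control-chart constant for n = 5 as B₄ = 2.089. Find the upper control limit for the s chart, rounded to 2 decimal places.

s̄ = (12.6 + 10.1 + 12.9 + 5.3 + 5.6 + 10.9 + 13.8) / 7 = 10.1714
UCL_s = B₄·s̄ = 2.089 × 10.1714 = 21.2481

21.25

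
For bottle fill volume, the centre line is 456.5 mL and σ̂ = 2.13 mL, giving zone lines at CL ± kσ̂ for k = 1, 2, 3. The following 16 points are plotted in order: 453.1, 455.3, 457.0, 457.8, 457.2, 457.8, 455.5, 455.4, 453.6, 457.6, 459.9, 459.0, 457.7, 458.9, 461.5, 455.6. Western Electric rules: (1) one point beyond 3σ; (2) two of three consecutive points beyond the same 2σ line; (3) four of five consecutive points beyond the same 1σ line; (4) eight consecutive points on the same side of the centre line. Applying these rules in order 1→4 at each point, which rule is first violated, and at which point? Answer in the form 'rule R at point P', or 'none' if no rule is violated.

Zone of each point (C = within 1σ̂, B = 1σ̂–2σ̂, A = 2σ̂–3σ̂, * = beyond 3σ̂; sign = side of CL): 1:-B, 2:-C, 3:+C, 4:+C, 5:+C, 6:+C, 7:-C, 8:-C, 9:-B, 10:+C, 11:+B, 12:+B, 13:+C, 14:+B, 15:+A, 16:-C
Rule 3 (four of five consecutive points beyond the same 1σ limit) is satisfied at point 15.

rule 3 at point 15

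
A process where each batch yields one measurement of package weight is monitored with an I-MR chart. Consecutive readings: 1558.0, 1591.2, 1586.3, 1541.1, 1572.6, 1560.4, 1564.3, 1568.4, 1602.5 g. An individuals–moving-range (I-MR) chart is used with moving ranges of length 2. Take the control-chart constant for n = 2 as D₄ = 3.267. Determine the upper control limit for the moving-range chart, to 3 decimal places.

69.056

Moving ranges: 33.2, 4.9, 45.2, 31.5, 12.2, 3.9, 4.1, 34.1; M̄R̄ = 169.1000 / 8 = 21.1375
UCL_MR = D₄·M̄R̄ = 3.267 × 21.1375 = 69.0562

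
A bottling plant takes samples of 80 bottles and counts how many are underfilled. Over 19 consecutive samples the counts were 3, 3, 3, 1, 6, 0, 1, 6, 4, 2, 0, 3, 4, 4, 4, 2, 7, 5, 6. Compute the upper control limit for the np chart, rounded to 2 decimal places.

p̄ = Σdᵢ / (k·n) = 64 / (19 × 80) = 0.04211
UCL = np̄ + 3·√(np̄(1−p̄)) = 3.3684 + 3 × √(3.3684×0.95789) = 3.3684 + 3 × 1.7963 = 8.7572

8.76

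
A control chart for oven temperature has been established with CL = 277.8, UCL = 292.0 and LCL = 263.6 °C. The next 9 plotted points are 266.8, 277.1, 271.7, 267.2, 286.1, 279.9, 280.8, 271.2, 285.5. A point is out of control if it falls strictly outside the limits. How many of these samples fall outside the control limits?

0

All 9 points lie within [263.6, 292.0].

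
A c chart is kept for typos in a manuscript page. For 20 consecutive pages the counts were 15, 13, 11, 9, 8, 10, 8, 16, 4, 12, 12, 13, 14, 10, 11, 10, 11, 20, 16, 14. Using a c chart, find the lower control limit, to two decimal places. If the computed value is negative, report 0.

c̄ = (15 + 13 + 11 + 9 + 8 + 10 + 8 + 16 + 4 + 12 + 12 + 13 + 14 + 10 + 11 + 10 + 11 + 20 + 16 + 14) / 20 = 237 / 20 = 11.8500
LCL = c̄ − 3√c̄ = 11.8500 − 3 × 3.4424 = 1.5229

1.52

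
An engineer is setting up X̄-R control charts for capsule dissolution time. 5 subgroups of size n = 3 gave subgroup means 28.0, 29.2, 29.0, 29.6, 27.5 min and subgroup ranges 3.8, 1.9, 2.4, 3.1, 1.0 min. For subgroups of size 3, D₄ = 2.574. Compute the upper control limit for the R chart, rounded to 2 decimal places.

6.28

R̄ = (3.8 + 1.9 + 2.4 + 3.1 + 1.0) / 5 = 12.2000 / 5 = 2.4400
UCL_R = D₄·R̄ = 2.574 × 2.4400 = 6.2806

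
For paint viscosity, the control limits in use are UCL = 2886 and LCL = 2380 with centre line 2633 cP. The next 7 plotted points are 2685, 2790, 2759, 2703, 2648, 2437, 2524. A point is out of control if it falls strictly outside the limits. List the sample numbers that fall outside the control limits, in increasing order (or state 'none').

none

All 7 points lie within [2380, 2886].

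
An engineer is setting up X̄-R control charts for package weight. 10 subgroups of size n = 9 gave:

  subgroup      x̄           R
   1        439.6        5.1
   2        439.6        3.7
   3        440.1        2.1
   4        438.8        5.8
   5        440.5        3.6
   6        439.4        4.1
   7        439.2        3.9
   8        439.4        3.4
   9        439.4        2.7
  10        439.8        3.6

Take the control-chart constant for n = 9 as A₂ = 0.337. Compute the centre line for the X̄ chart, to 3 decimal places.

X̄̄ = (439.6 + 439.6 + 440.1 + 438.8 + 440.5 + 439.4 + 439.2 + 439.4 + 439.4 + 439.8) / 10 = 4395.8000 / 10 = 439.5800
CL = X̄̄ = 439.5800

439.580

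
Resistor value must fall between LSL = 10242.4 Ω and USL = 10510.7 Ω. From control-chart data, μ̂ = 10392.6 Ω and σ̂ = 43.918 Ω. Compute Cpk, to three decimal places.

Cpu = (USL − μ̂) / (3σ̂) = (10510.7 − 10392.6) / (3 × 43.918) = 0.8964; Cpl = (μ̂ − LSL) / (3σ̂) = (10392.6 − 10242.4) / (3 × 43.918) = 1.1400; Cpk = min(Cpu, Cpl) = 0.8964

0.896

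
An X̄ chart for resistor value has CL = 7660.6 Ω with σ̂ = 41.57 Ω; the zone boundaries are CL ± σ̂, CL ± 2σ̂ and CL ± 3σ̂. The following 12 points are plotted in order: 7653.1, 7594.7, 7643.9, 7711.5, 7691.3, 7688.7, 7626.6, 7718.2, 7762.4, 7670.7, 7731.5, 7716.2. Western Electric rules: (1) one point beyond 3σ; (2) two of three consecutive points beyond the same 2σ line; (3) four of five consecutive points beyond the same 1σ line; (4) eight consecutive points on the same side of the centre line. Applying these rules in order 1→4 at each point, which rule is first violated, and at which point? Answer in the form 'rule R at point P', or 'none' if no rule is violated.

Zone of each point (C = within 1σ̂, B = 1σ̂–2σ̂, A = 2σ̂–3σ̂, * = beyond 3σ̂; sign = side of CL): 1:-C, 2:-B, 3:-C, 4:+B, 5:+C, 6:+C, 7:-C, 8:+B, 9:+A, 10:+C, 11:+B, 12:+B
Rule 3 (four of five consecutive points beyond the same 1σ limit) is satisfied at point 12.

rule 3 at point 12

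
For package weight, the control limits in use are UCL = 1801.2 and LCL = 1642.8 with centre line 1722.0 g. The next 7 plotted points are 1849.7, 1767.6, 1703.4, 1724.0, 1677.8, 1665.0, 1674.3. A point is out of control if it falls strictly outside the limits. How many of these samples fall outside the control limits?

1

Compare each point to [1642.8, 1801.2]: sample 1 = 1849.7 > UCL.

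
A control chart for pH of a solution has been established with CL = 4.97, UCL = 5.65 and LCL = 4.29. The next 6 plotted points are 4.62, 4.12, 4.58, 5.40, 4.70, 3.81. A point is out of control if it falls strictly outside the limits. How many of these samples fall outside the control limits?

2

Compare each point to [4.29, 5.65]: sample 2 = 4.12 < LCL; sample 6 = 3.81 < LCL.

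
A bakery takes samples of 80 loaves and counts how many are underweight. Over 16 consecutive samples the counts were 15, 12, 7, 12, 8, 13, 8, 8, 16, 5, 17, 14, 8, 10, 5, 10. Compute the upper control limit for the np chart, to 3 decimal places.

19.561

p̄ = Σdᵢ / (k·n) = 168 / (16 × 80) = 0.13125
UCL = np̄ + 3·√(np̄(1−p̄)) = 10.5000 + 3 × √(10.5000×0.86875) = 10.5000 + 3 × 3.0202 = 19.5607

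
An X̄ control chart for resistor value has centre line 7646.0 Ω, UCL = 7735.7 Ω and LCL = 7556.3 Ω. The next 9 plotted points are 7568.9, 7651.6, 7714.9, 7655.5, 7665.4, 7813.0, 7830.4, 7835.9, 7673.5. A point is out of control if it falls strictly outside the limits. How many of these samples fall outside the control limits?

Compare each point to [7556.3, 7735.7]: sample 6 = 7813.0 > UCL; sample 7 = 7830.4 > UCL; sample 8 = 7835.9 > UCL.

3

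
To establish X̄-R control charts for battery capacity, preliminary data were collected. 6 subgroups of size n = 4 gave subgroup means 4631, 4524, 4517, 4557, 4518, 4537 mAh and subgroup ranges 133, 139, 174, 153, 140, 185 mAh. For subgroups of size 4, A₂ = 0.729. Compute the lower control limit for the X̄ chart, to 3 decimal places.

X̄̄ = (4631 + 4524 + 4517 + 4557 + 4518 + 4537) / 6 = 27284.0000 / 6 = 4547.3333
R̄ = (133 + 139 + 174 + 153 + 140 + 185) / 6 = 924.0000 / 6 = 154.0000
LCL = X̄̄ − A₂·R̄ = 4547.3333 − 0.729 × 154.0000 = 4435.0673

4435.067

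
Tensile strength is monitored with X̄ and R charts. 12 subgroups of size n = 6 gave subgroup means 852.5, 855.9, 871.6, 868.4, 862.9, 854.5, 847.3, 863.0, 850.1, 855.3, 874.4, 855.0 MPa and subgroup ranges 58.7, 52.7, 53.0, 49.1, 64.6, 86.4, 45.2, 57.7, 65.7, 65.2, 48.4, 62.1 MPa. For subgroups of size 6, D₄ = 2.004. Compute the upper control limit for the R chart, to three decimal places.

118.370

R̄ = (58.7 + 52.7 + 53.0 + 49.1 + 64.6 + 86.4 + 45.2 + 57.7 + 65.7 + 65.2 + 48.4 + 62.1) / 12 = 708.8000 / 12 = 59.0667
UCL_R = D₄·R̄ = 2.004 × 59.0667 = 118.3696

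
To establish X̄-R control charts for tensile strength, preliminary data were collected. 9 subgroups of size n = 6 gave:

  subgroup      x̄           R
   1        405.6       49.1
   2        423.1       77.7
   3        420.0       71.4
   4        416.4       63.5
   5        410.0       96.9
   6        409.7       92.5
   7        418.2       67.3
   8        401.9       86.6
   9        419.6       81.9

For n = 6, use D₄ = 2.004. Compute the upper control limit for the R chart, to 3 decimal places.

R̄ = (49.1 + 77.7 + 71.4 + 63.5 + 96.9 + 92.5 + 67.3 + 86.6 + 81.9) / 9 = 686.9000 / 9 = 76.3222
UCL_R = D₄·R̄ = 2.004 × 76.3222 = 152.9497

152.950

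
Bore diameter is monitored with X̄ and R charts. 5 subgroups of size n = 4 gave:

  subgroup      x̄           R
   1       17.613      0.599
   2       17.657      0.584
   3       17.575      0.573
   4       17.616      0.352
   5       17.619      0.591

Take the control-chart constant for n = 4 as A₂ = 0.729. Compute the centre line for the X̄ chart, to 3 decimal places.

X̄̄ = (17.613 + 17.657 + 17.575 + 17.616 + 17.619) / 5 = 88.0800 / 5 = 17.6160
CL = X̄̄ = 17.6160

17.616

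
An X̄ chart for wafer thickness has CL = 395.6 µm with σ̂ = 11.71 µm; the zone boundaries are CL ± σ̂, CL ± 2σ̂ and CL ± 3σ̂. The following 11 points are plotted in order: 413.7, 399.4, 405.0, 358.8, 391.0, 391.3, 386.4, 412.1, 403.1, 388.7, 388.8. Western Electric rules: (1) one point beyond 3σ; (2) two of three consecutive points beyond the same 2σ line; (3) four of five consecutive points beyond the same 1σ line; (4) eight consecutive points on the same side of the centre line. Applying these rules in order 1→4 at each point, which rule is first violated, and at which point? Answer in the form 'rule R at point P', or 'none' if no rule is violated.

Zone of each point (C = within 1σ̂, B = 1σ̂–2σ̂, A = 2σ̂–3σ̂, * = beyond 3σ̂; sign = side of CL): 1:+B, 2:+C, 3:+C, 4:-*, 5:-C, 6:-C, 7:-C, 8:+B, 9:+C, 10:-C, 11:-C
Rule 1 (one point beyond the 3σ limits) is satisfied at point 4.

rule 1 at point 4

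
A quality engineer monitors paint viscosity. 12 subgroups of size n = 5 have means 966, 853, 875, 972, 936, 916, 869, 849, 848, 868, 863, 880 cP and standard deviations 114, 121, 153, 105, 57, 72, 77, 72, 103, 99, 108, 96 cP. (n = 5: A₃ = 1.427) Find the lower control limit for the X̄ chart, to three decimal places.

X̄̄ = (966 + 853 + 875 + 972 + 936 + 916 + 869 + 849 + 848 + 868 + 863 + 880) / 12 = 891.2500
s̄ = (114 + 121 + 153 + 105 + 57 + 72 + 77 + 72 + 103 + 99 + 108 + 96) / 12 = 98.0833
LCL = X̄̄ − A₃·s̄ = 891.2500 − 1.427 × 98.0833 = 751.2851

751.285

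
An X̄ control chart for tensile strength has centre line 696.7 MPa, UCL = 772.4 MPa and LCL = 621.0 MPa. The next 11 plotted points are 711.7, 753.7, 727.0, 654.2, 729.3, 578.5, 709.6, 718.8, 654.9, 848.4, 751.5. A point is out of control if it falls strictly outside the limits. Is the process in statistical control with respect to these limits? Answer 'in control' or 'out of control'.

out of control

Compare each point to [621.0, 772.4]: sample 6 = 578.5 < LCL; sample 10 = 848.4 > UCL.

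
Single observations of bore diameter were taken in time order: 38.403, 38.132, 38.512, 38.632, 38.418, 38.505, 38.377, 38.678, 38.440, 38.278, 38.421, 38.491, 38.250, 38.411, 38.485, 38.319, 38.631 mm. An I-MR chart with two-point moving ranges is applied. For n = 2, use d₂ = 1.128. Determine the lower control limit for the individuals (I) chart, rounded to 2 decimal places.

37.92

X̄ = (38.403 + 38.132 + 38.512 + 38.632 + 38.418 + 38.505 + 38.377 + 38.678 + 38.440 + 38.278 + 38.421 + 38.491 + 38.250 + 38.411 + 38.485 + 38.319 + 38.631) / 17 = 38.4343
Moving ranges: 0.271, 0.380, 0.120, 0.214, 0.087, 0.128, 0.301, 0.238, 0.162, 0.143, 0.070, 0.241, 0.161, 0.074, 0.166, 0.312; M̄R̄ = 3.0680 / 16 = 0.1918
LCL = X̄ − 3·M̄R̄/d₂ = 38.4343 − 3 × 0.1918 / 1.128 = 37.9243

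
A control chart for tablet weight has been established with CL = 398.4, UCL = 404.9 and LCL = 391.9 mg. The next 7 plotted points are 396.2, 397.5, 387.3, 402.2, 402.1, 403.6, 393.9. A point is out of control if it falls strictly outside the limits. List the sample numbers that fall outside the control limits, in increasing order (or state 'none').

3

Compare each point to [391.9, 404.9]: sample 3 = 387.3 < LCL.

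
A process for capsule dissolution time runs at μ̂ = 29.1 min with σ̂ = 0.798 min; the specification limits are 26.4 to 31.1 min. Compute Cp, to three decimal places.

0.982

Cp = (USL − LSL) / (6σ̂) = (31.1 − 26.4) / (6 × 0.798) = 4.7000 / 4.7880 = 0.9816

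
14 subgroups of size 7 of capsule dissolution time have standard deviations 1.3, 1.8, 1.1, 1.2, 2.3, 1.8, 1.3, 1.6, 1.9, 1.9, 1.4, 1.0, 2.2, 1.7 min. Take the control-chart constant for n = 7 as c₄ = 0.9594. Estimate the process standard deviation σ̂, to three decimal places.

s̄ = (1.3 + 1.8 + 1.1 + 1.2 + 2.3 + 1.8 + 1.3 + 1.6 + 1.9 + 1.9 + 1.4 + 1.0 + 2.2 + 1.7) / 14 = 1.6071
σ̂ = s̄ / c₄ = 1.6071 / 0.9594 = 1.6752

1.675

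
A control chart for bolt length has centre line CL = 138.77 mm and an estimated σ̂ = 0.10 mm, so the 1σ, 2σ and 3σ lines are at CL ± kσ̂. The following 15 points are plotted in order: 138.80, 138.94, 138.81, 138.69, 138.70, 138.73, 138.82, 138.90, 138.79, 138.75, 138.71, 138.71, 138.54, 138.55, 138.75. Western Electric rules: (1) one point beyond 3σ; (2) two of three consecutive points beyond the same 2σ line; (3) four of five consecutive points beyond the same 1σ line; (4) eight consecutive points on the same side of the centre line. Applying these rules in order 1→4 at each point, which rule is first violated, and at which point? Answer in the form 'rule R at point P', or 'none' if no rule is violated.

Zone of each point (C = within 1σ̂, B = 1σ̂–2σ̂, A = 2σ̂–3σ̂, * = beyond 3σ̂; sign = side of CL): 1:+C, 2:+B, 3:+C, 4:-C, 5:-C, 6:-C, 7:+C, 8:+B, 9:+C, 10:-C, 11:-C, 12:-C, 13:-A, 14:-A, 15:-C
Rule 2 (two of three consecutive points beyond the same 2σ limit) is satisfied at point 14.

rule 2 at point 14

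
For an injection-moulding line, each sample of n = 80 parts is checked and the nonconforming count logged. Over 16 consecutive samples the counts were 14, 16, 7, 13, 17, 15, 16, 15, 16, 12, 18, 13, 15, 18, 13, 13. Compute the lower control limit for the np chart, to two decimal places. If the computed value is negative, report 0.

p̄ = Σdᵢ / (k·n) = 231 / (16 × 80) = 0.18047
LCL = np̄ − 3·√(np̄(1−p̄)) = 14.4375 − 3 × 3.4398 = 4.1182

4.12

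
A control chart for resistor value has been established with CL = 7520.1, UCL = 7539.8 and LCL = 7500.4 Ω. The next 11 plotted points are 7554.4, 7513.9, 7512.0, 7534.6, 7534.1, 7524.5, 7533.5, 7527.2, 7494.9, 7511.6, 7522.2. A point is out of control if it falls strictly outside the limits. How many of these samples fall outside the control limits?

Compare each point to [7500.4, 7539.8]: sample 1 = 7554.4 > UCL; sample 9 = 7494.9 < LCL.

2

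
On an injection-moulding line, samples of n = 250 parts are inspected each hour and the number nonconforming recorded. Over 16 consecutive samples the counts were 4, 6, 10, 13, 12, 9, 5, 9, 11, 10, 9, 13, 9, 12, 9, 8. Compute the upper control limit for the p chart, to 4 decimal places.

p̄ = Σdᵢ / (k·n) = 149 / (16 × 250) = 0.03725
UCL = p̄ + 3·√(p̄(1−p̄)/n) = 0.03725 + 3 × √(0.03725×0.96275/250) = 0.03725 + 3 × 0.01198 = 0.07318

0.0732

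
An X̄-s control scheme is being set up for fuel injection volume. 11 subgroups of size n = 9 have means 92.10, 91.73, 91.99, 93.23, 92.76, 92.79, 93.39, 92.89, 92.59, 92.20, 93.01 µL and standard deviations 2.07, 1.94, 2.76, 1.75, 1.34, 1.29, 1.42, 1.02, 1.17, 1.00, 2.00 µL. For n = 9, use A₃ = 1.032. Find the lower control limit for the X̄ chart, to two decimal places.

90.94

X̄̄ = (92.10 + 91.73 + 91.99 + 93.23 + 92.76 + 92.79 + 93.39 + 92.89 + 92.59 + 92.20 + 93.01) / 11 = 92.6073
s̄ = (2.07 + 1.94 + 2.76 + 1.75 + 1.34 + 1.29 + 1.42 + 1.02 + 1.17 + 1.00 + 2.00) / 11 = 1.6145
LCL = X̄̄ − A₃·s̄ = 92.6073 − 1.032 × 1.6145 = 90.9411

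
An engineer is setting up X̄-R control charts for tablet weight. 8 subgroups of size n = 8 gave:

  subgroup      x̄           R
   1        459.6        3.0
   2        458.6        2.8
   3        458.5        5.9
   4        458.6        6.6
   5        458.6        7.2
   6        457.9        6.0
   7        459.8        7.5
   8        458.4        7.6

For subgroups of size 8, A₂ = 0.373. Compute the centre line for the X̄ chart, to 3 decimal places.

X̄̄ = (459.6 + 458.6 + 458.5 + 458.6 + 458.6 + 457.9 + 459.8 + 458.4) / 8 = 3670.0000 / 8 = 458.7500
CL = X̄̄ = 458.7500

458.750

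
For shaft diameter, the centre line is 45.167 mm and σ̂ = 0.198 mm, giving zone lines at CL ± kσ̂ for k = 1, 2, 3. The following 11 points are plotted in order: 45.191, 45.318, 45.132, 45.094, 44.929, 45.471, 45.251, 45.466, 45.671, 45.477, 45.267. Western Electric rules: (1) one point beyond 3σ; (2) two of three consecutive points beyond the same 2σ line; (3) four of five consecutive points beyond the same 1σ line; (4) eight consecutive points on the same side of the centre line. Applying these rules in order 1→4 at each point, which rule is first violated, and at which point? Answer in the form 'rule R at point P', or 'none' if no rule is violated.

rule 3 at point 10

Zone of each point (C = within 1σ̂, B = 1σ̂–2σ̂, A = 2σ̂–3σ̂, * = beyond 3σ̂; sign = side of CL): 1:+C, 2:+C, 3:-C, 4:-C, 5:-B, 6:+B, 7:+C, 8:+B, 9:+A, 10:+B, 11:+C
Rule 3 (four of five consecutive points beyond the same 1σ limit) is satisfied at point 10.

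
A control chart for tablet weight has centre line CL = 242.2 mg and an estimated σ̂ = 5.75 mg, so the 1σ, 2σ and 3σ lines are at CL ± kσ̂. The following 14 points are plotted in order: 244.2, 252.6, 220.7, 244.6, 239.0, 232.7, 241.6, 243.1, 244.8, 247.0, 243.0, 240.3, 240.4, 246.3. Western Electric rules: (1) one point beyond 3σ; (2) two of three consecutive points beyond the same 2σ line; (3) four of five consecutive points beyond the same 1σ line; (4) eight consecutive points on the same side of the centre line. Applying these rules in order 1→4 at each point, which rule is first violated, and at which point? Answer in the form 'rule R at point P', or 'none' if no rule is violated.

Zone of each point (C = within 1σ̂, B = 1σ̂–2σ̂, A = 2σ̂–3σ̂, * = beyond 3σ̂; sign = side of CL): 1:+C, 2:+B, 3:-*, 4:+C, 5:-C, 6:-B, 7:-C, 8:+C, 9:+C, 10:+C, 11:+C, 12:-C, 13:-C, 14:+C
Rule 1 (one point beyond the 3σ limits) is satisfied at point 3.

rule 1 at point 3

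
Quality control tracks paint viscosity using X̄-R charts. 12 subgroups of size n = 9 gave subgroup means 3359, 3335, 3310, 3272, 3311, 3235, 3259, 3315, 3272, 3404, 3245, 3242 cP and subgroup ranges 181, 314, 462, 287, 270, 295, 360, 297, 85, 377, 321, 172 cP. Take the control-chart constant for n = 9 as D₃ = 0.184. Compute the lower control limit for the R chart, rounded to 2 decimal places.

R̄ = (181 + 314 + 462 + 287 + 270 + 295 + 360 + 297 + 85 + 377 + 321 + 172) / 12 = 3421.0000 / 12 = 285.0833
LCL_R = D₃·R̄ = 0.184 × 285.0833 = 52.4553

52.46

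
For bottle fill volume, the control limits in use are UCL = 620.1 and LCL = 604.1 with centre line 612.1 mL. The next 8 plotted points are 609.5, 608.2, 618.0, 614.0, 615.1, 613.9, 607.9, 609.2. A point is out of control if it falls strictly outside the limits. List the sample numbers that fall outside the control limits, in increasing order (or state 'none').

none

All 8 points lie within [604.1, 620.1].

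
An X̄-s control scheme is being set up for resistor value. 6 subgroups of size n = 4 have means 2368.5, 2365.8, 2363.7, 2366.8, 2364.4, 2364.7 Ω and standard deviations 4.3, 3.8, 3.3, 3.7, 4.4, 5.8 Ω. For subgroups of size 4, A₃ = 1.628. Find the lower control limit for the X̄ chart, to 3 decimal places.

2358.785

X̄̄ = (2368.5 + 2365.8 + 2363.7 + 2366.8 + 2364.4 + 2364.7) / 6 = 2365.6500
s̄ = (4.3 + 3.8 + 3.3 + 3.7 + 4.4 + 5.8) / 6 = 4.2167
LCL = X̄̄ − A₃·s̄ = 2365.6500 − 1.628 × 4.2167 = 2358.7853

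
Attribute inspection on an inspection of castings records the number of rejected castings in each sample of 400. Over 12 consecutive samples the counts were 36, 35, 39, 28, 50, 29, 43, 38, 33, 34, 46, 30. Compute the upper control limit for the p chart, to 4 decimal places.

0.1352

p̄ = Σdᵢ / (k·n) = 441 / (12 × 400) = 0.09187
UCL = p̄ + 3·√(p̄(1−p̄)/n) = 0.09187 + 3 × √(0.09187×0.90812/400) = 0.09187 + 3 × 0.01444 = 0.13520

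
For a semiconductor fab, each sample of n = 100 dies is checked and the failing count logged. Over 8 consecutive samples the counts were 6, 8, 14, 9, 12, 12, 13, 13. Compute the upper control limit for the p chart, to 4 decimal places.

p̄ = Σdᵢ / (k·n) = 87 / (8 × 100) = 0.10875
UCL = p̄ + 3·√(p̄(1−p̄)/n) = 0.10875 + 3 × √(0.10875×0.89125/100) = 0.10875 + 3 × 0.03113 = 0.20215

0.2021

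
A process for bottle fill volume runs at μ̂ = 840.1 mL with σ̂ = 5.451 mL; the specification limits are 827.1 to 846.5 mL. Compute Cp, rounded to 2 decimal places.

0.59

Cp = (USL − LSL) / (6σ̂) = (846.5 − 827.1) / (6 × 5.451) = 19.4000 / 32.7060 = 0.5932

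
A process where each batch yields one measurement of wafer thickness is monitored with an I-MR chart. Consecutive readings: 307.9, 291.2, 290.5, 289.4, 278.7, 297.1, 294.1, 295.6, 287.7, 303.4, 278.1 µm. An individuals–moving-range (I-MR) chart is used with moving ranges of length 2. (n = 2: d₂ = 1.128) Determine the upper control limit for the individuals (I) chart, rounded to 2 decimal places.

X̄ = (307.9 + 291.2 + 290.5 + 289.4 + 278.7 + 297.1 + 294.1 + 295.6 + 287.7 + 303.4 + 278.1) / 11 = 292.1545
Moving ranges: 16.7, 0.7, 1.1, 10.7, 18.4, 3.0, 1.5, 7.9, 15.7, 25.3; M̄R̄ = 101.0000 / 10 = 10.1000
UCL = X̄ + 3·M̄R̄/d₂ = 292.1545 + 3 × 10.1000 / 1.128 = 319.0162

319.02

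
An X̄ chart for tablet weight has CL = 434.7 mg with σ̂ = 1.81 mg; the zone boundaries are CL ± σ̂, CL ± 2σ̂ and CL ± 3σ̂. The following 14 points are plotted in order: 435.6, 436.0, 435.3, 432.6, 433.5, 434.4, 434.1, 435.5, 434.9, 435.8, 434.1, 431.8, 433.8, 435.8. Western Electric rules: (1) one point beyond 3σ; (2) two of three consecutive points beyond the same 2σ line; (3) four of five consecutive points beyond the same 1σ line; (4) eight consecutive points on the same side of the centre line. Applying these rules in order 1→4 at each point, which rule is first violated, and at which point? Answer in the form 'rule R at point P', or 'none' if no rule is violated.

Zone of each point (C = within 1σ̂, B = 1σ̂–2σ̂, A = 2σ̂–3σ̂, * = beyond 3σ̂; sign = side of CL): 1:+C, 2:+C, 3:+C, 4:-B, 5:-C, 6:-C, 7:-C, 8:+C, 9:+C, 10:+C, 11:-C, 12:-B, 13:-C, 14:+C
No rule fires across all 14 points.

none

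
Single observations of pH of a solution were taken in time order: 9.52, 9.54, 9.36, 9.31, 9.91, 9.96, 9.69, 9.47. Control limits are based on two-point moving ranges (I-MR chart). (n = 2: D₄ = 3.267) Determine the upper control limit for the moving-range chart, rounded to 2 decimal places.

0.65

Moving ranges: 0.02, 0.18, 0.05, 0.60, 0.05, 0.27, 0.22; M̄R̄ = 1.3900 / 7 = 0.1986
UCL_MR = D₄·M̄R̄ = 3.267 × 0.1986 = 0.6487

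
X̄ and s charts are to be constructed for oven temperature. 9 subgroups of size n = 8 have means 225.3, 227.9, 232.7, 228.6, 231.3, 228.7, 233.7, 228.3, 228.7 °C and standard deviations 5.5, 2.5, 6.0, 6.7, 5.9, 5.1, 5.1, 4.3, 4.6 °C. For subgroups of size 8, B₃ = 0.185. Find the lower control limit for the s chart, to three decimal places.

0.939

s̄ = (5.5 + 2.5 + 6.0 + 6.7 + 5.9 + 5.1 + 5.1 + 4.3 + 4.6) / 9 = 5.0778
LCL_s = B₃·s̄ = 0.185 × 5.0778 = 0.9394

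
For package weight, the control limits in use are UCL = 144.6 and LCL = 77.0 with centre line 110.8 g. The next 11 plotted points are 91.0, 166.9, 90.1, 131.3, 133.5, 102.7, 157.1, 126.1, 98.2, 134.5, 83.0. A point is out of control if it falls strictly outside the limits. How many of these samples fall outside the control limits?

Compare each point to [77.0, 144.6]: sample 2 = 166.9 > UCL; sample 7 = 157.1 > UCL.

2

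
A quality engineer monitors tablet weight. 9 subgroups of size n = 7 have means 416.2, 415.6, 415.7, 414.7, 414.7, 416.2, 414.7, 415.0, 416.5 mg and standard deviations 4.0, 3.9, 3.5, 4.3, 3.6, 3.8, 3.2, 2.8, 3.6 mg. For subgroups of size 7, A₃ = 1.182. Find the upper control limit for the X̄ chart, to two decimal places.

419.77

X̄̄ = (416.2 + 415.6 + 415.7 + 414.7 + 414.7 + 416.2 + 414.7 + 415.0 + 416.5) / 9 = 415.4778
s̄ = (4.0 + 3.9 + 3.5 + 4.3 + 3.6 + 3.8 + 3.2 + 2.8 + 3.6) / 9 = 3.6333
UCL = X̄̄ + A₃·s̄ = 415.4778 + 1.182 × 3.6333 = 419.7724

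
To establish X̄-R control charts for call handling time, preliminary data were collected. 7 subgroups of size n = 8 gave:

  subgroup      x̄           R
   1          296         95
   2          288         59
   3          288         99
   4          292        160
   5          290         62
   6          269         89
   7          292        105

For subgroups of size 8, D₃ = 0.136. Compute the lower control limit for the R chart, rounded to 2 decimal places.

R̄ = (95 + 59 + 99 + 160 + 62 + 89 + 105) / 7 = 669.0000 / 7 = 95.5714
LCL_R = D₃·R̄ = 0.136 × 95.5714 = 12.9977

13.00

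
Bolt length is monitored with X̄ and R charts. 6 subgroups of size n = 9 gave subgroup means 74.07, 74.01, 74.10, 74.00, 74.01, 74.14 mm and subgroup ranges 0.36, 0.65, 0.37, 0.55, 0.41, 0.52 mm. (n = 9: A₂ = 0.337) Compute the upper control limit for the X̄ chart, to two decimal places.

74.22

X̄̄ = (74.07 + 74.01 + 74.10 + 74.00 + 74.01 + 74.14) / 6 = 444.3300 / 6 = 74.0550
R̄ = (0.36 + 0.65 + 0.37 + 0.55 + 0.41 + 0.52) / 6 = 2.8600 / 6 = 0.4767
UCL = X̄̄ + A₂·R̄ = 74.0550 + 0.337 × 0.4767 = 74.2156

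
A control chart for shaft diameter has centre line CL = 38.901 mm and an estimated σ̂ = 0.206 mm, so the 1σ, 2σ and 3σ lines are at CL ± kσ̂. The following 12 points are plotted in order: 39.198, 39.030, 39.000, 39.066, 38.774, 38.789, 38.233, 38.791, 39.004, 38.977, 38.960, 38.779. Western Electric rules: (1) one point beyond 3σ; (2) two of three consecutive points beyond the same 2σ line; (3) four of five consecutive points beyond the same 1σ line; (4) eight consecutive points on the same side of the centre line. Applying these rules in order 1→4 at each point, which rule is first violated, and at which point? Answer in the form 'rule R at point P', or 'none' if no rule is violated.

Zone of each point (C = within 1σ̂, B = 1σ̂–2σ̂, A = 2σ̂–3σ̂, * = beyond 3σ̂; sign = side of CL): 1:+B, 2:+C, 3:+C, 4:+C, 5:-C, 6:-C, 7:-*, 8:-C, 9:+C, 10:+C, 11:+C, 12:-C
Rule 1 (one point beyond the 3σ limits) is satisfied at point 7.

rule 1 at point 7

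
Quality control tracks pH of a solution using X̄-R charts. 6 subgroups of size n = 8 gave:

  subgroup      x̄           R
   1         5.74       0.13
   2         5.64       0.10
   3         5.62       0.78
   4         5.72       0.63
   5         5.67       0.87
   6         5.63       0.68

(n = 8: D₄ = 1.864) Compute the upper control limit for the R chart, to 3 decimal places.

R̄ = (0.13 + 0.10 + 0.78 + 0.63 + 0.87 + 0.68) / 6 = 3.1900 / 6 = 0.5317
UCL_R = D₄·R̄ = 1.864 × 0.5317 = 0.9910

0.991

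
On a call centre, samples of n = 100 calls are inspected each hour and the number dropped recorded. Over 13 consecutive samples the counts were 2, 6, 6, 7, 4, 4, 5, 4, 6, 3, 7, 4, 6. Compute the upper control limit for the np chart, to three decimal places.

p̄ = Σdᵢ / (k·n) = 64 / (13 × 100) = 0.04923
UCL = np̄ + 3·√(np̄(1−p̄)) = 4.9231 + 3 × √(4.9231×0.95077) = 4.9231 + 3 × 2.1635 = 11.4136

11.414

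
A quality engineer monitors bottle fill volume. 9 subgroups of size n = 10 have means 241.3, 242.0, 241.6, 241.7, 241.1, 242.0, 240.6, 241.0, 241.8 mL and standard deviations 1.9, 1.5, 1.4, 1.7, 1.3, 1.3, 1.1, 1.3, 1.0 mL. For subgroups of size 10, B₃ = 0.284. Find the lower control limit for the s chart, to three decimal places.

0.394

s̄ = (1.9 + 1.5 + 1.4 + 1.7 + 1.3 + 1.3 + 1.1 + 1.3 + 1.0) / 9 = 1.3889
LCL_s = B₃·s̄ = 0.284 × 1.3889 = 0.3944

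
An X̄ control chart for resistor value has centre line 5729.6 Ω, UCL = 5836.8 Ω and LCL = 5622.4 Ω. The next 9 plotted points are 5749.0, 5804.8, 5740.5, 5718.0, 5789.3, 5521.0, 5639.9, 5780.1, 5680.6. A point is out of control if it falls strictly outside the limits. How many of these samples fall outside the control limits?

Compare each point to [5622.4, 5836.8]: sample 6 = 5521.0 < LCL.

1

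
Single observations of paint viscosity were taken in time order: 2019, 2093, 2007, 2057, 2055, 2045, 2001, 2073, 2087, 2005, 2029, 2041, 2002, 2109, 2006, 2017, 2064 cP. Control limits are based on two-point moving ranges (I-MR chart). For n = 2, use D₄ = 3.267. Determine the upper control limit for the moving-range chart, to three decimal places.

158.654

Moving ranges: 74, 86, 50, 2, 10, 44, 72, 14, 82, 24, 12, 39, 107, 103, 11, 47; M̄R̄ = 777.0000 / 16 = 48.5625
UCL_MR = D₄·M̄R̄ = 3.267 × 48.5625 = 158.6537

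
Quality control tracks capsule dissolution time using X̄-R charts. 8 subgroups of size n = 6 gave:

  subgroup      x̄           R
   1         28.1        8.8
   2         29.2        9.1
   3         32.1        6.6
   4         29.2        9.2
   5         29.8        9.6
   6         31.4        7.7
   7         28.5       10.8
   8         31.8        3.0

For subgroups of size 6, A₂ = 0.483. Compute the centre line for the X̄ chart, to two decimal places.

30.01

X̄̄ = (28.1 + 29.2 + 32.1 + 29.2 + 29.8 + 31.4 + 28.5 + 31.8) / 8 = 240.1000 / 8 = 30.0125
CL = X̄̄ = 30.0125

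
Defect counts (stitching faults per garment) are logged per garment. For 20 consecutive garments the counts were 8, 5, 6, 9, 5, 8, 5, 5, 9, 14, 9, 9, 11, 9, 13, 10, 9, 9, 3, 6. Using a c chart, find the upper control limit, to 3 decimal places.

16.638

c̄ = (8 + 5 + 6 + 9 + 5 + 8 + 5 + 5 + 9 + 14 + 9 + 9 + 11 + 9 + 13 + 10 + 9 + 9 + 3 + 6) / 20 = 162 / 20 = 8.1000
UCL = c̄ + 3√c̄ = 8.1000 + 3 × √8.1000 = 8.1000 + 3 × 2.8460 = 16.6381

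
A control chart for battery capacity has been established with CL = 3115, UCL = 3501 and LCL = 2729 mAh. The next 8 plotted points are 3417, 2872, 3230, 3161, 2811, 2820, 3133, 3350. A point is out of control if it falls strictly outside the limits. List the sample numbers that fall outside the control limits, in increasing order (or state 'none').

none

All 8 points lie within [2729, 3501].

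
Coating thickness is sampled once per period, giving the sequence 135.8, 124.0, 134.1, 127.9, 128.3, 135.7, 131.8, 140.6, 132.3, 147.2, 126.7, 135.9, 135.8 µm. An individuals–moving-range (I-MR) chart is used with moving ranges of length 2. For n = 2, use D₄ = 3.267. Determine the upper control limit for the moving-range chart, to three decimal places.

27.661

Moving ranges: 11.8, 10.1, 6.2, 0.4, 7.4, 3.9, 8.8, 8.3, 14.9, 20.5, 9.2, 0.1; M̄R̄ = 101.6000 / 12 = 8.4667
UCL_MR = D₄·M̄R̄ = 3.267 × 8.4667 = 27.6606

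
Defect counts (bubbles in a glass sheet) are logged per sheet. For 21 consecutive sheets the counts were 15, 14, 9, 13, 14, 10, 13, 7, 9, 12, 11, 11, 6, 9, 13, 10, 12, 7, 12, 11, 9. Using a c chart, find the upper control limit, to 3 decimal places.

20.673

c̄ = (15 + 14 + 9 + 13 + 14 + 10 + 13 + 7 + 9 + 12 + 11 + 11 + 6 + 9 + 13 + 10 + 12 + 7 + 12 + 11 + 9) / 21 = 227 / 21 = 10.8095
UCL = c̄ + 3√c̄ = 10.8095 + 3 × √10.8095 = 10.8095 + 3 × 3.2878 = 20.6729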